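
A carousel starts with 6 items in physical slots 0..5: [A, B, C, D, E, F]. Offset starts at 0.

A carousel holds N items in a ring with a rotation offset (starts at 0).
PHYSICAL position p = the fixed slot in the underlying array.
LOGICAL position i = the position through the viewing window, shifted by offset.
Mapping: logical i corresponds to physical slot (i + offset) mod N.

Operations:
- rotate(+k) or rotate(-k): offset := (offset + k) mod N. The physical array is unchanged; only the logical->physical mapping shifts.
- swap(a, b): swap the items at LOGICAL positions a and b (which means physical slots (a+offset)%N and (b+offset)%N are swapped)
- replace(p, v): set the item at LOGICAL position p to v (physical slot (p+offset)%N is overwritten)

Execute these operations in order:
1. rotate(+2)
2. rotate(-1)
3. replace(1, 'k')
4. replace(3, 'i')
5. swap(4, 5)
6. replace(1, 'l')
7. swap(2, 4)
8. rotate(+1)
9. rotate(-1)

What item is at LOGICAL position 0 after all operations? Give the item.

Answer: B

Derivation:
After op 1 (rotate(+2)): offset=2, physical=[A,B,C,D,E,F], logical=[C,D,E,F,A,B]
After op 2 (rotate(-1)): offset=1, physical=[A,B,C,D,E,F], logical=[B,C,D,E,F,A]
After op 3 (replace(1, 'k')): offset=1, physical=[A,B,k,D,E,F], logical=[B,k,D,E,F,A]
After op 4 (replace(3, 'i')): offset=1, physical=[A,B,k,D,i,F], logical=[B,k,D,i,F,A]
After op 5 (swap(4, 5)): offset=1, physical=[F,B,k,D,i,A], logical=[B,k,D,i,A,F]
After op 6 (replace(1, 'l')): offset=1, physical=[F,B,l,D,i,A], logical=[B,l,D,i,A,F]
After op 7 (swap(2, 4)): offset=1, physical=[F,B,l,A,i,D], logical=[B,l,A,i,D,F]
After op 8 (rotate(+1)): offset=2, physical=[F,B,l,A,i,D], logical=[l,A,i,D,F,B]
After op 9 (rotate(-1)): offset=1, physical=[F,B,l,A,i,D], logical=[B,l,A,i,D,F]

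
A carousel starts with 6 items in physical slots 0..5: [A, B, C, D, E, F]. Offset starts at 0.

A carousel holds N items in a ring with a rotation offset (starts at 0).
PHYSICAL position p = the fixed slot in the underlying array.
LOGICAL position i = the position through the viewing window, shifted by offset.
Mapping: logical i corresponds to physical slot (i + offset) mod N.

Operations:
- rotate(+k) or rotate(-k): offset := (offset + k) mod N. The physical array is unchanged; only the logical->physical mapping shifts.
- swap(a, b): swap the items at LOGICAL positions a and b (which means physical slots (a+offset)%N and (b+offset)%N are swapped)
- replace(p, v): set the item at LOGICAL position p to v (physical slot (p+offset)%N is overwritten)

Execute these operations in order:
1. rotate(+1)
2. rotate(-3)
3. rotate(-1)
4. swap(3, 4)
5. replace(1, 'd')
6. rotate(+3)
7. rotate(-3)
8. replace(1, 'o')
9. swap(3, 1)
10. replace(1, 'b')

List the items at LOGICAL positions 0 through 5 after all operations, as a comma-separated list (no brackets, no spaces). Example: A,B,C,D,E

After op 1 (rotate(+1)): offset=1, physical=[A,B,C,D,E,F], logical=[B,C,D,E,F,A]
After op 2 (rotate(-3)): offset=4, physical=[A,B,C,D,E,F], logical=[E,F,A,B,C,D]
After op 3 (rotate(-1)): offset=3, physical=[A,B,C,D,E,F], logical=[D,E,F,A,B,C]
After op 4 (swap(3, 4)): offset=3, physical=[B,A,C,D,E,F], logical=[D,E,F,B,A,C]
After op 5 (replace(1, 'd')): offset=3, physical=[B,A,C,D,d,F], logical=[D,d,F,B,A,C]
After op 6 (rotate(+3)): offset=0, physical=[B,A,C,D,d,F], logical=[B,A,C,D,d,F]
After op 7 (rotate(-3)): offset=3, physical=[B,A,C,D,d,F], logical=[D,d,F,B,A,C]
After op 8 (replace(1, 'o')): offset=3, physical=[B,A,C,D,o,F], logical=[D,o,F,B,A,C]
After op 9 (swap(3, 1)): offset=3, physical=[o,A,C,D,B,F], logical=[D,B,F,o,A,C]
After op 10 (replace(1, 'b')): offset=3, physical=[o,A,C,D,b,F], logical=[D,b,F,o,A,C]

Answer: D,b,F,o,A,C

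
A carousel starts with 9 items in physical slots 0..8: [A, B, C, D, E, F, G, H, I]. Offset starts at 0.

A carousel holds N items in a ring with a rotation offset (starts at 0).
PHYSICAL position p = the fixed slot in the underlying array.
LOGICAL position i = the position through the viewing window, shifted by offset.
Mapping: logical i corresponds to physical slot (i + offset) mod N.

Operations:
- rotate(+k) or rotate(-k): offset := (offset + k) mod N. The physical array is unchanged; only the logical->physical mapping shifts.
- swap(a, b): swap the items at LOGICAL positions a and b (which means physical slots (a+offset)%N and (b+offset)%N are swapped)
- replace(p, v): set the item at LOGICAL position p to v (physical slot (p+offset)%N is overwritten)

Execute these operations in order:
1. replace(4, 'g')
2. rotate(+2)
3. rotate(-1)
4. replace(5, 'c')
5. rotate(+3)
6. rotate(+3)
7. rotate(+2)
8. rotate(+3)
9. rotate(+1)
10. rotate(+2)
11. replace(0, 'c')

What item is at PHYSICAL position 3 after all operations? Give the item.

After op 1 (replace(4, 'g')): offset=0, physical=[A,B,C,D,g,F,G,H,I], logical=[A,B,C,D,g,F,G,H,I]
After op 2 (rotate(+2)): offset=2, physical=[A,B,C,D,g,F,G,H,I], logical=[C,D,g,F,G,H,I,A,B]
After op 3 (rotate(-1)): offset=1, physical=[A,B,C,D,g,F,G,H,I], logical=[B,C,D,g,F,G,H,I,A]
After op 4 (replace(5, 'c')): offset=1, physical=[A,B,C,D,g,F,c,H,I], logical=[B,C,D,g,F,c,H,I,A]
After op 5 (rotate(+3)): offset=4, physical=[A,B,C,D,g,F,c,H,I], logical=[g,F,c,H,I,A,B,C,D]
After op 6 (rotate(+3)): offset=7, physical=[A,B,C,D,g,F,c,H,I], logical=[H,I,A,B,C,D,g,F,c]
After op 7 (rotate(+2)): offset=0, physical=[A,B,C,D,g,F,c,H,I], logical=[A,B,C,D,g,F,c,H,I]
After op 8 (rotate(+3)): offset=3, physical=[A,B,C,D,g,F,c,H,I], logical=[D,g,F,c,H,I,A,B,C]
After op 9 (rotate(+1)): offset=4, physical=[A,B,C,D,g,F,c,H,I], logical=[g,F,c,H,I,A,B,C,D]
After op 10 (rotate(+2)): offset=6, physical=[A,B,C,D,g,F,c,H,I], logical=[c,H,I,A,B,C,D,g,F]
After op 11 (replace(0, 'c')): offset=6, physical=[A,B,C,D,g,F,c,H,I], logical=[c,H,I,A,B,C,D,g,F]

Answer: D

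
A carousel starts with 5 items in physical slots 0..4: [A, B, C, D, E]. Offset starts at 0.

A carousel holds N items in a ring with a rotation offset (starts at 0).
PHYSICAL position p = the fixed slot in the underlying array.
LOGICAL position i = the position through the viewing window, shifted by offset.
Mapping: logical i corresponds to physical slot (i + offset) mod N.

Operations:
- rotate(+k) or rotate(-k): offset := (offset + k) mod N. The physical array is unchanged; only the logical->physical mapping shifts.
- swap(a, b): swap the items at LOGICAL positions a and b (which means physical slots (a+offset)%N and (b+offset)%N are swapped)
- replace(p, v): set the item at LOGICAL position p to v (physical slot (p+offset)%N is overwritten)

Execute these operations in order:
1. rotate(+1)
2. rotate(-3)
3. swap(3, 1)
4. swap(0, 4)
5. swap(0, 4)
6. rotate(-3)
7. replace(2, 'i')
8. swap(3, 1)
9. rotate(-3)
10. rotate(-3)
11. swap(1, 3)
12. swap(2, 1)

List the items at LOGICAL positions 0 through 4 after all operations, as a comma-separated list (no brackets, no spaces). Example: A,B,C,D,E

Answer: B,D,i,A,E

Derivation:
After op 1 (rotate(+1)): offset=1, physical=[A,B,C,D,E], logical=[B,C,D,E,A]
After op 2 (rotate(-3)): offset=3, physical=[A,B,C,D,E], logical=[D,E,A,B,C]
After op 3 (swap(3, 1)): offset=3, physical=[A,E,C,D,B], logical=[D,B,A,E,C]
After op 4 (swap(0, 4)): offset=3, physical=[A,E,D,C,B], logical=[C,B,A,E,D]
After op 5 (swap(0, 4)): offset=3, physical=[A,E,C,D,B], logical=[D,B,A,E,C]
After op 6 (rotate(-3)): offset=0, physical=[A,E,C,D,B], logical=[A,E,C,D,B]
After op 7 (replace(2, 'i')): offset=0, physical=[A,E,i,D,B], logical=[A,E,i,D,B]
After op 8 (swap(3, 1)): offset=0, physical=[A,D,i,E,B], logical=[A,D,i,E,B]
After op 9 (rotate(-3)): offset=2, physical=[A,D,i,E,B], logical=[i,E,B,A,D]
After op 10 (rotate(-3)): offset=4, physical=[A,D,i,E,B], logical=[B,A,D,i,E]
After op 11 (swap(1, 3)): offset=4, physical=[i,D,A,E,B], logical=[B,i,D,A,E]
After op 12 (swap(2, 1)): offset=4, physical=[D,i,A,E,B], logical=[B,D,i,A,E]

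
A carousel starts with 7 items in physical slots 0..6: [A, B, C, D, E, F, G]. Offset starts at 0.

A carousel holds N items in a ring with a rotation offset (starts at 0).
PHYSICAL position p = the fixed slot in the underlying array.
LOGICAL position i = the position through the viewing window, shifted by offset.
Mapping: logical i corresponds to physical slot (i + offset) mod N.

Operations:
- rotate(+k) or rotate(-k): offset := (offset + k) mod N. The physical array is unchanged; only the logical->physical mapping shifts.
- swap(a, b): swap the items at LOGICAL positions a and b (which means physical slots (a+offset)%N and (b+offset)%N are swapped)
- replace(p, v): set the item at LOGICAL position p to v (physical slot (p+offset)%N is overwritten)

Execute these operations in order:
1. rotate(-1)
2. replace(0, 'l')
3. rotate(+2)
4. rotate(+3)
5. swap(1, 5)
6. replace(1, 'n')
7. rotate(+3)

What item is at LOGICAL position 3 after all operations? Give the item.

After op 1 (rotate(-1)): offset=6, physical=[A,B,C,D,E,F,G], logical=[G,A,B,C,D,E,F]
After op 2 (replace(0, 'l')): offset=6, physical=[A,B,C,D,E,F,l], logical=[l,A,B,C,D,E,F]
After op 3 (rotate(+2)): offset=1, physical=[A,B,C,D,E,F,l], logical=[B,C,D,E,F,l,A]
After op 4 (rotate(+3)): offset=4, physical=[A,B,C,D,E,F,l], logical=[E,F,l,A,B,C,D]
After op 5 (swap(1, 5)): offset=4, physical=[A,B,F,D,E,C,l], logical=[E,C,l,A,B,F,D]
After op 6 (replace(1, 'n')): offset=4, physical=[A,B,F,D,E,n,l], logical=[E,n,l,A,B,F,D]
After op 7 (rotate(+3)): offset=0, physical=[A,B,F,D,E,n,l], logical=[A,B,F,D,E,n,l]

Answer: D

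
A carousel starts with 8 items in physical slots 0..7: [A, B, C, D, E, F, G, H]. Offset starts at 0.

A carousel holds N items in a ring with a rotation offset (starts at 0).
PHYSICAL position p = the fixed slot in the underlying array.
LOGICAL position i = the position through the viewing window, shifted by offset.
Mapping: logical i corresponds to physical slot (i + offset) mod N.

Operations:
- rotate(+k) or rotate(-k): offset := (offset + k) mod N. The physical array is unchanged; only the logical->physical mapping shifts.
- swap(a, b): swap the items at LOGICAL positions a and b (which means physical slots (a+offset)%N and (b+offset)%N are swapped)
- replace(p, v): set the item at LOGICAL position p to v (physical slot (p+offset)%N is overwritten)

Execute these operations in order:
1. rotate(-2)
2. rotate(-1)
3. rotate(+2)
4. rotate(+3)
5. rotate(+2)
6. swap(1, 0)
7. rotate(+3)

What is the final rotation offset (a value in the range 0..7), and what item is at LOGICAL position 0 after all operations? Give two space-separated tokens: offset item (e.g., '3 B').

After op 1 (rotate(-2)): offset=6, physical=[A,B,C,D,E,F,G,H], logical=[G,H,A,B,C,D,E,F]
After op 2 (rotate(-1)): offset=5, physical=[A,B,C,D,E,F,G,H], logical=[F,G,H,A,B,C,D,E]
After op 3 (rotate(+2)): offset=7, physical=[A,B,C,D,E,F,G,H], logical=[H,A,B,C,D,E,F,G]
After op 4 (rotate(+3)): offset=2, physical=[A,B,C,D,E,F,G,H], logical=[C,D,E,F,G,H,A,B]
After op 5 (rotate(+2)): offset=4, physical=[A,B,C,D,E,F,G,H], logical=[E,F,G,H,A,B,C,D]
After op 6 (swap(1, 0)): offset=4, physical=[A,B,C,D,F,E,G,H], logical=[F,E,G,H,A,B,C,D]
After op 7 (rotate(+3)): offset=7, physical=[A,B,C,D,F,E,G,H], logical=[H,A,B,C,D,F,E,G]

Answer: 7 H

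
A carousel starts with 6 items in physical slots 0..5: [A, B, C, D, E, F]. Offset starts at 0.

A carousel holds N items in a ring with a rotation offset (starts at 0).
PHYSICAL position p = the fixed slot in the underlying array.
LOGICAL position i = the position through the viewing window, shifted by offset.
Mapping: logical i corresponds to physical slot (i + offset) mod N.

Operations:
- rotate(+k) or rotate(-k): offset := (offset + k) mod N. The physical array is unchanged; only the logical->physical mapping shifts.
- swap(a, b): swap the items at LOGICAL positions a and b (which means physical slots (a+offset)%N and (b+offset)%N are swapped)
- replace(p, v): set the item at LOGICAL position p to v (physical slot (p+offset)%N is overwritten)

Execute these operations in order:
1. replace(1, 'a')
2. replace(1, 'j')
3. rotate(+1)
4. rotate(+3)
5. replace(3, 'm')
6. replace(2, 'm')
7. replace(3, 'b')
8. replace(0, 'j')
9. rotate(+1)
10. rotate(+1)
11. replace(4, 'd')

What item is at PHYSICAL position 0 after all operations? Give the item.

Answer: m

Derivation:
After op 1 (replace(1, 'a')): offset=0, physical=[A,a,C,D,E,F], logical=[A,a,C,D,E,F]
After op 2 (replace(1, 'j')): offset=0, physical=[A,j,C,D,E,F], logical=[A,j,C,D,E,F]
After op 3 (rotate(+1)): offset=1, physical=[A,j,C,D,E,F], logical=[j,C,D,E,F,A]
After op 4 (rotate(+3)): offset=4, physical=[A,j,C,D,E,F], logical=[E,F,A,j,C,D]
After op 5 (replace(3, 'm')): offset=4, physical=[A,m,C,D,E,F], logical=[E,F,A,m,C,D]
After op 6 (replace(2, 'm')): offset=4, physical=[m,m,C,D,E,F], logical=[E,F,m,m,C,D]
After op 7 (replace(3, 'b')): offset=4, physical=[m,b,C,D,E,F], logical=[E,F,m,b,C,D]
After op 8 (replace(0, 'j')): offset=4, physical=[m,b,C,D,j,F], logical=[j,F,m,b,C,D]
After op 9 (rotate(+1)): offset=5, physical=[m,b,C,D,j,F], logical=[F,m,b,C,D,j]
After op 10 (rotate(+1)): offset=0, physical=[m,b,C,D,j,F], logical=[m,b,C,D,j,F]
After op 11 (replace(4, 'd')): offset=0, physical=[m,b,C,D,d,F], logical=[m,b,C,D,d,F]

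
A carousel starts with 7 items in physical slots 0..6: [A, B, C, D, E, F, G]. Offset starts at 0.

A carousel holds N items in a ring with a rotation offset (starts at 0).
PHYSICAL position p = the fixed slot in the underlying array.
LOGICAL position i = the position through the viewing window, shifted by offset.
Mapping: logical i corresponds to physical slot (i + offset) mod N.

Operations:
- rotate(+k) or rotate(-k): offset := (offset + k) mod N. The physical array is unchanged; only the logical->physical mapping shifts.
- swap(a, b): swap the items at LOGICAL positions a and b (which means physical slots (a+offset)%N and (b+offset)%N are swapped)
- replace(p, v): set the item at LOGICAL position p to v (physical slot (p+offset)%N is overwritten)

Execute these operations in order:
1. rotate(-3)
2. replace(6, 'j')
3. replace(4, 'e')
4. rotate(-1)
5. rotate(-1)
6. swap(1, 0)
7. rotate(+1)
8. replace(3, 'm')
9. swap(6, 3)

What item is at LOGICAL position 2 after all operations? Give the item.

Answer: F

Derivation:
After op 1 (rotate(-3)): offset=4, physical=[A,B,C,D,E,F,G], logical=[E,F,G,A,B,C,D]
After op 2 (replace(6, 'j')): offset=4, physical=[A,B,C,j,E,F,G], logical=[E,F,G,A,B,C,j]
After op 3 (replace(4, 'e')): offset=4, physical=[A,e,C,j,E,F,G], logical=[E,F,G,A,e,C,j]
After op 4 (rotate(-1)): offset=3, physical=[A,e,C,j,E,F,G], logical=[j,E,F,G,A,e,C]
After op 5 (rotate(-1)): offset=2, physical=[A,e,C,j,E,F,G], logical=[C,j,E,F,G,A,e]
After op 6 (swap(1, 0)): offset=2, physical=[A,e,j,C,E,F,G], logical=[j,C,E,F,G,A,e]
After op 7 (rotate(+1)): offset=3, physical=[A,e,j,C,E,F,G], logical=[C,E,F,G,A,e,j]
After op 8 (replace(3, 'm')): offset=3, physical=[A,e,j,C,E,F,m], logical=[C,E,F,m,A,e,j]
After op 9 (swap(6, 3)): offset=3, physical=[A,e,m,C,E,F,j], logical=[C,E,F,j,A,e,m]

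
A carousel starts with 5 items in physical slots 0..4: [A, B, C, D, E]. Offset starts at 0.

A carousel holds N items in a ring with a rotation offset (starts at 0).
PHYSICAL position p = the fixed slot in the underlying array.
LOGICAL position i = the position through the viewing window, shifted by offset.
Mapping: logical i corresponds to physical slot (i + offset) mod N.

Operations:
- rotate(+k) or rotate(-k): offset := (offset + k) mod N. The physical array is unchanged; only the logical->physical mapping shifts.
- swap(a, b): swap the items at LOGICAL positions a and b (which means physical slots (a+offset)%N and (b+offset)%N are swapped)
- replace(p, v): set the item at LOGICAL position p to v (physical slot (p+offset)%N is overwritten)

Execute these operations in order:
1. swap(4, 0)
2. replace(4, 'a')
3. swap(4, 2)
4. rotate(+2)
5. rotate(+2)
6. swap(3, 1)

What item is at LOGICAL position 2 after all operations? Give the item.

Answer: B

Derivation:
After op 1 (swap(4, 0)): offset=0, physical=[E,B,C,D,A], logical=[E,B,C,D,A]
After op 2 (replace(4, 'a')): offset=0, physical=[E,B,C,D,a], logical=[E,B,C,D,a]
After op 3 (swap(4, 2)): offset=0, physical=[E,B,a,D,C], logical=[E,B,a,D,C]
After op 4 (rotate(+2)): offset=2, physical=[E,B,a,D,C], logical=[a,D,C,E,B]
After op 5 (rotate(+2)): offset=4, physical=[E,B,a,D,C], logical=[C,E,B,a,D]
After op 6 (swap(3, 1)): offset=4, physical=[a,B,E,D,C], logical=[C,a,B,E,D]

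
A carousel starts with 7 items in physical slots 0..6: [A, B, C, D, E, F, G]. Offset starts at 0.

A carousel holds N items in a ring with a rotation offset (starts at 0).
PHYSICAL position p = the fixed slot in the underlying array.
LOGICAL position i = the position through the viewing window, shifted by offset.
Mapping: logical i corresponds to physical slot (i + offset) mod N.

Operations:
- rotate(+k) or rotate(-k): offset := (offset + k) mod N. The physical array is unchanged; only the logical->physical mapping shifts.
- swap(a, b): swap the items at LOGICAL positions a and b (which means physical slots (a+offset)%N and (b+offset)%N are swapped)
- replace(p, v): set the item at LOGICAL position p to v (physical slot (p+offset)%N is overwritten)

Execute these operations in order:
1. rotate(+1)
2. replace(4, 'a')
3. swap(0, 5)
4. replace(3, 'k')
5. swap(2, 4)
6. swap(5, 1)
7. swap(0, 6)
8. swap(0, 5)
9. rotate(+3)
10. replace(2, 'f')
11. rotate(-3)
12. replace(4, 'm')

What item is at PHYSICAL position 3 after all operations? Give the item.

Answer: a

Derivation:
After op 1 (rotate(+1)): offset=1, physical=[A,B,C,D,E,F,G], logical=[B,C,D,E,F,G,A]
After op 2 (replace(4, 'a')): offset=1, physical=[A,B,C,D,E,a,G], logical=[B,C,D,E,a,G,A]
After op 3 (swap(0, 5)): offset=1, physical=[A,G,C,D,E,a,B], logical=[G,C,D,E,a,B,A]
After op 4 (replace(3, 'k')): offset=1, physical=[A,G,C,D,k,a,B], logical=[G,C,D,k,a,B,A]
After op 5 (swap(2, 4)): offset=1, physical=[A,G,C,a,k,D,B], logical=[G,C,a,k,D,B,A]
After op 6 (swap(5, 1)): offset=1, physical=[A,G,B,a,k,D,C], logical=[G,B,a,k,D,C,A]
After op 7 (swap(0, 6)): offset=1, physical=[G,A,B,a,k,D,C], logical=[A,B,a,k,D,C,G]
After op 8 (swap(0, 5)): offset=1, physical=[G,C,B,a,k,D,A], logical=[C,B,a,k,D,A,G]
After op 9 (rotate(+3)): offset=4, physical=[G,C,B,a,k,D,A], logical=[k,D,A,G,C,B,a]
After op 10 (replace(2, 'f')): offset=4, physical=[G,C,B,a,k,D,f], logical=[k,D,f,G,C,B,a]
After op 11 (rotate(-3)): offset=1, physical=[G,C,B,a,k,D,f], logical=[C,B,a,k,D,f,G]
After op 12 (replace(4, 'm')): offset=1, physical=[G,C,B,a,k,m,f], logical=[C,B,a,k,m,f,G]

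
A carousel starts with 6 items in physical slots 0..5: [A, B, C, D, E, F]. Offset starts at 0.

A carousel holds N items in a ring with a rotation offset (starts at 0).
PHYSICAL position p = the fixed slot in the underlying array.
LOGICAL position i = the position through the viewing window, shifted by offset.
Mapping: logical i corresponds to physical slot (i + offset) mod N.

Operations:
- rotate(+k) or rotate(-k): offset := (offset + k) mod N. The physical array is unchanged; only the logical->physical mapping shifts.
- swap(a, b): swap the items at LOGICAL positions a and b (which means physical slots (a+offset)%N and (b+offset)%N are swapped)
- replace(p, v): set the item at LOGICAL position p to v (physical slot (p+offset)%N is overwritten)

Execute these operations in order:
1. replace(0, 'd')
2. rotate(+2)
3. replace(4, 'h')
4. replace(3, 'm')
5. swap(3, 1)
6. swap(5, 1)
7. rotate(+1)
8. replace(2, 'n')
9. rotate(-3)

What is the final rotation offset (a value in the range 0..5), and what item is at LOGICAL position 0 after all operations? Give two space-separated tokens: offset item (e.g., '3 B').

After op 1 (replace(0, 'd')): offset=0, physical=[d,B,C,D,E,F], logical=[d,B,C,D,E,F]
After op 2 (rotate(+2)): offset=2, physical=[d,B,C,D,E,F], logical=[C,D,E,F,d,B]
After op 3 (replace(4, 'h')): offset=2, physical=[h,B,C,D,E,F], logical=[C,D,E,F,h,B]
After op 4 (replace(3, 'm')): offset=2, physical=[h,B,C,D,E,m], logical=[C,D,E,m,h,B]
After op 5 (swap(3, 1)): offset=2, physical=[h,B,C,m,E,D], logical=[C,m,E,D,h,B]
After op 6 (swap(5, 1)): offset=2, physical=[h,m,C,B,E,D], logical=[C,B,E,D,h,m]
After op 7 (rotate(+1)): offset=3, physical=[h,m,C,B,E,D], logical=[B,E,D,h,m,C]
After op 8 (replace(2, 'n')): offset=3, physical=[h,m,C,B,E,n], logical=[B,E,n,h,m,C]
After op 9 (rotate(-3)): offset=0, physical=[h,m,C,B,E,n], logical=[h,m,C,B,E,n]

Answer: 0 h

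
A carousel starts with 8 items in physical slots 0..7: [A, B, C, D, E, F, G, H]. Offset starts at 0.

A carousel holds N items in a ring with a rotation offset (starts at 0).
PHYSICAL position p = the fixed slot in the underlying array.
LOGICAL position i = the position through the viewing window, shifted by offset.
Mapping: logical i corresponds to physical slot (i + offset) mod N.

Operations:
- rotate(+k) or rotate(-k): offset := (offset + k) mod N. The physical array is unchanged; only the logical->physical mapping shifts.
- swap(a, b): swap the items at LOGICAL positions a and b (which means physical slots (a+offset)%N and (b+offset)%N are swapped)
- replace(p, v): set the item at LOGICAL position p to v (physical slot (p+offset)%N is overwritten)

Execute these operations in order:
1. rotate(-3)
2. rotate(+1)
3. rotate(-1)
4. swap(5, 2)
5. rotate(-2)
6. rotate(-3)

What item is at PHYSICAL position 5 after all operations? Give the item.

After op 1 (rotate(-3)): offset=5, physical=[A,B,C,D,E,F,G,H], logical=[F,G,H,A,B,C,D,E]
After op 2 (rotate(+1)): offset=6, physical=[A,B,C,D,E,F,G,H], logical=[G,H,A,B,C,D,E,F]
After op 3 (rotate(-1)): offset=5, physical=[A,B,C,D,E,F,G,H], logical=[F,G,H,A,B,C,D,E]
After op 4 (swap(5, 2)): offset=5, physical=[A,B,H,D,E,F,G,C], logical=[F,G,C,A,B,H,D,E]
After op 5 (rotate(-2)): offset=3, physical=[A,B,H,D,E,F,G,C], logical=[D,E,F,G,C,A,B,H]
After op 6 (rotate(-3)): offset=0, physical=[A,B,H,D,E,F,G,C], logical=[A,B,H,D,E,F,G,C]

Answer: F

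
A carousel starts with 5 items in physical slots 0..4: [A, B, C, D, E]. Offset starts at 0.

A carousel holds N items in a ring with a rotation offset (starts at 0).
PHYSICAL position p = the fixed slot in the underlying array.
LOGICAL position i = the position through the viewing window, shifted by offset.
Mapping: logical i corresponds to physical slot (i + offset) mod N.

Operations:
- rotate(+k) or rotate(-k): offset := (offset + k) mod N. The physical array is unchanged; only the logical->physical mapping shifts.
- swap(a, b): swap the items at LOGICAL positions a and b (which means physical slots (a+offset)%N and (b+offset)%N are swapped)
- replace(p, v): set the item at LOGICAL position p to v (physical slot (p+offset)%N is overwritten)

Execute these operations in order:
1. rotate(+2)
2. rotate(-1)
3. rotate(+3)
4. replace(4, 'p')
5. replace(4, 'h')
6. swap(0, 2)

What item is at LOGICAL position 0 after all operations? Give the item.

After op 1 (rotate(+2)): offset=2, physical=[A,B,C,D,E], logical=[C,D,E,A,B]
After op 2 (rotate(-1)): offset=1, physical=[A,B,C,D,E], logical=[B,C,D,E,A]
After op 3 (rotate(+3)): offset=4, physical=[A,B,C,D,E], logical=[E,A,B,C,D]
After op 4 (replace(4, 'p')): offset=4, physical=[A,B,C,p,E], logical=[E,A,B,C,p]
After op 5 (replace(4, 'h')): offset=4, physical=[A,B,C,h,E], logical=[E,A,B,C,h]
After op 6 (swap(0, 2)): offset=4, physical=[A,E,C,h,B], logical=[B,A,E,C,h]

Answer: B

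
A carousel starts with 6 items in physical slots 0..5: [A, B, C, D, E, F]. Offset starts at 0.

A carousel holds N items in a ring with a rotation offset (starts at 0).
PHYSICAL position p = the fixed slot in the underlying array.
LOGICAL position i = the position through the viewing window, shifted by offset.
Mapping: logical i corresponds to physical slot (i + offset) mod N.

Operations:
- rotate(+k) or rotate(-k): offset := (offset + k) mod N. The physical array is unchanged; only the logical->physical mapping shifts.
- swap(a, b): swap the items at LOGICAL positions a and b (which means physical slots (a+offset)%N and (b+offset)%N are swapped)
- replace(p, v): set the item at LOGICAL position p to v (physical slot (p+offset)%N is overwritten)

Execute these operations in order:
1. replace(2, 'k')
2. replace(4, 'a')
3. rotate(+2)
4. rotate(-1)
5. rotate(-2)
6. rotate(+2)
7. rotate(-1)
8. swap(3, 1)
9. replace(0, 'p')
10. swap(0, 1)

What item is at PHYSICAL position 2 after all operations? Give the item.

After op 1 (replace(2, 'k')): offset=0, physical=[A,B,k,D,E,F], logical=[A,B,k,D,E,F]
After op 2 (replace(4, 'a')): offset=0, physical=[A,B,k,D,a,F], logical=[A,B,k,D,a,F]
After op 3 (rotate(+2)): offset=2, physical=[A,B,k,D,a,F], logical=[k,D,a,F,A,B]
After op 4 (rotate(-1)): offset=1, physical=[A,B,k,D,a,F], logical=[B,k,D,a,F,A]
After op 5 (rotate(-2)): offset=5, physical=[A,B,k,D,a,F], logical=[F,A,B,k,D,a]
After op 6 (rotate(+2)): offset=1, physical=[A,B,k,D,a,F], logical=[B,k,D,a,F,A]
After op 7 (rotate(-1)): offset=0, physical=[A,B,k,D,a,F], logical=[A,B,k,D,a,F]
After op 8 (swap(3, 1)): offset=0, physical=[A,D,k,B,a,F], logical=[A,D,k,B,a,F]
After op 9 (replace(0, 'p')): offset=0, physical=[p,D,k,B,a,F], logical=[p,D,k,B,a,F]
After op 10 (swap(0, 1)): offset=0, physical=[D,p,k,B,a,F], logical=[D,p,k,B,a,F]

Answer: k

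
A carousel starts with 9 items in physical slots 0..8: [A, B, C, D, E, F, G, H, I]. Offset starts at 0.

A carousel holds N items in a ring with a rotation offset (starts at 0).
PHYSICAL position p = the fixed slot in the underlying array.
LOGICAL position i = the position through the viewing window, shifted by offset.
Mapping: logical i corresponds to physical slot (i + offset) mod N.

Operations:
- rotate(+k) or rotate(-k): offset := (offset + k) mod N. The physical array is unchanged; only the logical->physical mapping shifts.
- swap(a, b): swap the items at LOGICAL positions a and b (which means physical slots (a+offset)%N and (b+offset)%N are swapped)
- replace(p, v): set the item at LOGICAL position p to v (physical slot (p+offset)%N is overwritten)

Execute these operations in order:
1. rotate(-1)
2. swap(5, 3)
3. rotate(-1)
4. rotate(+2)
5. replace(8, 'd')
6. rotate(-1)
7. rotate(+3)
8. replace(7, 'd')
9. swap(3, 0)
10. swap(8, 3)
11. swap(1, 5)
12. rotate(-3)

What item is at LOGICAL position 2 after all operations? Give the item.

Answer: E

Derivation:
After op 1 (rotate(-1)): offset=8, physical=[A,B,C,D,E,F,G,H,I], logical=[I,A,B,C,D,E,F,G,H]
After op 2 (swap(5, 3)): offset=8, physical=[A,B,E,D,C,F,G,H,I], logical=[I,A,B,E,D,C,F,G,H]
After op 3 (rotate(-1)): offset=7, physical=[A,B,E,D,C,F,G,H,I], logical=[H,I,A,B,E,D,C,F,G]
After op 4 (rotate(+2)): offset=0, physical=[A,B,E,D,C,F,G,H,I], logical=[A,B,E,D,C,F,G,H,I]
After op 5 (replace(8, 'd')): offset=0, physical=[A,B,E,D,C,F,G,H,d], logical=[A,B,E,D,C,F,G,H,d]
After op 6 (rotate(-1)): offset=8, physical=[A,B,E,D,C,F,G,H,d], logical=[d,A,B,E,D,C,F,G,H]
After op 7 (rotate(+3)): offset=2, physical=[A,B,E,D,C,F,G,H,d], logical=[E,D,C,F,G,H,d,A,B]
After op 8 (replace(7, 'd')): offset=2, physical=[d,B,E,D,C,F,G,H,d], logical=[E,D,C,F,G,H,d,d,B]
After op 9 (swap(3, 0)): offset=2, physical=[d,B,F,D,C,E,G,H,d], logical=[F,D,C,E,G,H,d,d,B]
After op 10 (swap(8, 3)): offset=2, physical=[d,E,F,D,C,B,G,H,d], logical=[F,D,C,B,G,H,d,d,E]
After op 11 (swap(1, 5)): offset=2, physical=[d,E,F,H,C,B,G,D,d], logical=[F,H,C,B,G,D,d,d,E]
After op 12 (rotate(-3)): offset=8, physical=[d,E,F,H,C,B,G,D,d], logical=[d,d,E,F,H,C,B,G,D]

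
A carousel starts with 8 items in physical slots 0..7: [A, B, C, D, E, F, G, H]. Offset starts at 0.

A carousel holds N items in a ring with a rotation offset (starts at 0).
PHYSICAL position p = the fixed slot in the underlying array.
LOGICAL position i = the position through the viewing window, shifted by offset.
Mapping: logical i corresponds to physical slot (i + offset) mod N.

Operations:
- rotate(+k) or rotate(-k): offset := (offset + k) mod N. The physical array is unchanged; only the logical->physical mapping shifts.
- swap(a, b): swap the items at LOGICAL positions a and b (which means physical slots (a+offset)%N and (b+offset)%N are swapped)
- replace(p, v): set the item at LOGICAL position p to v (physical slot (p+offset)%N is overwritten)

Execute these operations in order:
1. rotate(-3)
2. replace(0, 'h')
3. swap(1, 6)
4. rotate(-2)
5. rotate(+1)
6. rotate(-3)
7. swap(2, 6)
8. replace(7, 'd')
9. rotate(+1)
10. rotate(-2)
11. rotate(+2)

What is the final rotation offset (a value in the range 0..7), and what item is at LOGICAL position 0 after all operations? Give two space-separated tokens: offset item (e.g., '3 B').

Answer: 2 C

Derivation:
After op 1 (rotate(-3)): offset=5, physical=[A,B,C,D,E,F,G,H], logical=[F,G,H,A,B,C,D,E]
After op 2 (replace(0, 'h')): offset=5, physical=[A,B,C,D,E,h,G,H], logical=[h,G,H,A,B,C,D,E]
After op 3 (swap(1, 6)): offset=5, physical=[A,B,C,G,E,h,D,H], logical=[h,D,H,A,B,C,G,E]
After op 4 (rotate(-2)): offset=3, physical=[A,B,C,G,E,h,D,H], logical=[G,E,h,D,H,A,B,C]
After op 5 (rotate(+1)): offset=4, physical=[A,B,C,G,E,h,D,H], logical=[E,h,D,H,A,B,C,G]
After op 6 (rotate(-3)): offset=1, physical=[A,B,C,G,E,h,D,H], logical=[B,C,G,E,h,D,H,A]
After op 7 (swap(2, 6)): offset=1, physical=[A,B,C,H,E,h,D,G], logical=[B,C,H,E,h,D,G,A]
After op 8 (replace(7, 'd')): offset=1, physical=[d,B,C,H,E,h,D,G], logical=[B,C,H,E,h,D,G,d]
After op 9 (rotate(+1)): offset=2, physical=[d,B,C,H,E,h,D,G], logical=[C,H,E,h,D,G,d,B]
After op 10 (rotate(-2)): offset=0, physical=[d,B,C,H,E,h,D,G], logical=[d,B,C,H,E,h,D,G]
After op 11 (rotate(+2)): offset=2, physical=[d,B,C,H,E,h,D,G], logical=[C,H,E,h,D,G,d,B]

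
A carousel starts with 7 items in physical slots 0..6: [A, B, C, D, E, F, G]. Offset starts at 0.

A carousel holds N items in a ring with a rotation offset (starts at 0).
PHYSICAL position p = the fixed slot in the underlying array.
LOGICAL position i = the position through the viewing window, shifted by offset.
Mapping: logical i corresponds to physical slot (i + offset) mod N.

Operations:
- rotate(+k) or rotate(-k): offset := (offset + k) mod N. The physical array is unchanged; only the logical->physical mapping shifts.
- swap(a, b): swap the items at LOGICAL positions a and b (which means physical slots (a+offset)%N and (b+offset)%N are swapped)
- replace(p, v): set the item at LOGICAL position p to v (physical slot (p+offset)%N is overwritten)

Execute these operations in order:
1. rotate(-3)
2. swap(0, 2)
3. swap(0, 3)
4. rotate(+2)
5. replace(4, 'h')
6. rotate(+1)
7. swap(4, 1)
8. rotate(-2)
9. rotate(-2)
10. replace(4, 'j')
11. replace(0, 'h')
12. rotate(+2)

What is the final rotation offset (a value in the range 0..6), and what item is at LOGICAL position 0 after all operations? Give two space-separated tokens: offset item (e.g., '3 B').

After op 1 (rotate(-3)): offset=4, physical=[A,B,C,D,E,F,G], logical=[E,F,G,A,B,C,D]
After op 2 (swap(0, 2)): offset=4, physical=[A,B,C,D,G,F,E], logical=[G,F,E,A,B,C,D]
After op 3 (swap(0, 3)): offset=4, physical=[G,B,C,D,A,F,E], logical=[A,F,E,G,B,C,D]
After op 4 (rotate(+2)): offset=6, physical=[G,B,C,D,A,F,E], logical=[E,G,B,C,D,A,F]
After op 5 (replace(4, 'h')): offset=6, physical=[G,B,C,h,A,F,E], logical=[E,G,B,C,h,A,F]
After op 6 (rotate(+1)): offset=0, physical=[G,B,C,h,A,F,E], logical=[G,B,C,h,A,F,E]
After op 7 (swap(4, 1)): offset=0, physical=[G,A,C,h,B,F,E], logical=[G,A,C,h,B,F,E]
After op 8 (rotate(-2)): offset=5, physical=[G,A,C,h,B,F,E], logical=[F,E,G,A,C,h,B]
After op 9 (rotate(-2)): offset=3, physical=[G,A,C,h,B,F,E], logical=[h,B,F,E,G,A,C]
After op 10 (replace(4, 'j')): offset=3, physical=[j,A,C,h,B,F,E], logical=[h,B,F,E,j,A,C]
After op 11 (replace(0, 'h')): offset=3, physical=[j,A,C,h,B,F,E], logical=[h,B,F,E,j,A,C]
After op 12 (rotate(+2)): offset=5, physical=[j,A,C,h,B,F,E], logical=[F,E,j,A,C,h,B]

Answer: 5 F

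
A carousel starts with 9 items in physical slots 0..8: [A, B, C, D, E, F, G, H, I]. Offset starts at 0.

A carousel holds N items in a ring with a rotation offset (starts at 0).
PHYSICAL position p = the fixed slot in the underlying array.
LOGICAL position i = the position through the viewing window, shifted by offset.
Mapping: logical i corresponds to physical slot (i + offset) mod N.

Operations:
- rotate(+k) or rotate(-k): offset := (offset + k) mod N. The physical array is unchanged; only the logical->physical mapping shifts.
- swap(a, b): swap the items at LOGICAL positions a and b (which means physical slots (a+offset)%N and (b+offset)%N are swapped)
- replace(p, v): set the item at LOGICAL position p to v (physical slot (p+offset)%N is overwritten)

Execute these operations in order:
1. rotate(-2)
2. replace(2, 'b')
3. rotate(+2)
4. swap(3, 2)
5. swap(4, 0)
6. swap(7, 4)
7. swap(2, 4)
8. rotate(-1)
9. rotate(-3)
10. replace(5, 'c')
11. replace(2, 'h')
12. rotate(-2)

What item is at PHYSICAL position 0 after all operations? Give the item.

Answer: E

Derivation:
After op 1 (rotate(-2)): offset=7, physical=[A,B,C,D,E,F,G,H,I], logical=[H,I,A,B,C,D,E,F,G]
After op 2 (replace(2, 'b')): offset=7, physical=[b,B,C,D,E,F,G,H,I], logical=[H,I,b,B,C,D,E,F,G]
After op 3 (rotate(+2)): offset=0, physical=[b,B,C,D,E,F,G,H,I], logical=[b,B,C,D,E,F,G,H,I]
After op 4 (swap(3, 2)): offset=0, physical=[b,B,D,C,E,F,G,H,I], logical=[b,B,D,C,E,F,G,H,I]
After op 5 (swap(4, 0)): offset=0, physical=[E,B,D,C,b,F,G,H,I], logical=[E,B,D,C,b,F,G,H,I]
After op 6 (swap(7, 4)): offset=0, physical=[E,B,D,C,H,F,G,b,I], logical=[E,B,D,C,H,F,G,b,I]
After op 7 (swap(2, 4)): offset=0, physical=[E,B,H,C,D,F,G,b,I], logical=[E,B,H,C,D,F,G,b,I]
After op 8 (rotate(-1)): offset=8, physical=[E,B,H,C,D,F,G,b,I], logical=[I,E,B,H,C,D,F,G,b]
After op 9 (rotate(-3)): offset=5, physical=[E,B,H,C,D,F,G,b,I], logical=[F,G,b,I,E,B,H,C,D]
After op 10 (replace(5, 'c')): offset=5, physical=[E,c,H,C,D,F,G,b,I], logical=[F,G,b,I,E,c,H,C,D]
After op 11 (replace(2, 'h')): offset=5, physical=[E,c,H,C,D,F,G,h,I], logical=[F,G,h,I,E,c,H,C,D]
After op 12 (rotate(-2)): offset=3, physical=[E,c,H,C,D,F,G,h,I], logical=[C,D,F,G,h,I,E,c,H]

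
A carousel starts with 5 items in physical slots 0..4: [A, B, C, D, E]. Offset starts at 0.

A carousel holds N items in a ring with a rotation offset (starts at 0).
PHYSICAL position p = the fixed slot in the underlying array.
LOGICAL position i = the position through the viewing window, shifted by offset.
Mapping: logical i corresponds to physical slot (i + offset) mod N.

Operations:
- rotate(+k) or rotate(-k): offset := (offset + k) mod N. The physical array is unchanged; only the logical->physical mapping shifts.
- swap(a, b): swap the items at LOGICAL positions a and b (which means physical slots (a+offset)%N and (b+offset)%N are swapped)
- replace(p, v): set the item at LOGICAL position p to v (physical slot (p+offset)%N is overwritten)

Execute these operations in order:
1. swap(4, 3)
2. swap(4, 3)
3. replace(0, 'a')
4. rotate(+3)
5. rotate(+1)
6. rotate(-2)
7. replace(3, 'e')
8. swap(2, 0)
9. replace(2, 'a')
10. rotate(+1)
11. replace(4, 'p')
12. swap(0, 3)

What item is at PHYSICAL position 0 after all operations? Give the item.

Answer: e

Derivation:
After op 1 (swap(4, 3)): offset=0, physical=[A,B,C,E,D], logical=[A,B,C,E,D]
After op 2 (swap(4, 3)): offset=0, physical=[A,B,C,D,E], logical=[A,B,C,D,E]
After op 3 (replace(0, 'a')): offset=0, physical=[a,B,C,D,E], logical=[a,B,C,D,E]
After op 4 (rotate(+3)): offset=3, physical=[a,B,C,D,E], logical=[D,E,a,B,C]
After op 5 (rotate(+1)): offset=4, physical=[a,B,C,D,E], logical=[E,a,B,C,D]
After op 6 (rotate(-2)): offset=2, physical=[a,B,C,D,E], logical=[C,D,E,a,B]
After op 7 (replace(3, 'e')): offset=2, physical=[e,B,C,D,E], logical=[C,D,E,e,B]
After op 8 (swap(2, 0)): offset=2, physical=[e,B,E,D,C], logical=[E,D,C,e,B]
After op 9 (replace(2, 'a')): offset=2, physical=[e,B,E,D,a], logical=[E,D,a,e,B]
After op 10 (rotate(+1)): offset=3, physical=[e,B,E,D,a], logical=[D,a,e,B,E]
After op 11 (replace(4, 'p')): offset=3, physical=[e,B,p,D,a], logical=[D,a,e,B,p]
After op 12 (swap(0, 3)): offset=3, physical=[e,D,p,B,a], logical=[B,a,e,D,p]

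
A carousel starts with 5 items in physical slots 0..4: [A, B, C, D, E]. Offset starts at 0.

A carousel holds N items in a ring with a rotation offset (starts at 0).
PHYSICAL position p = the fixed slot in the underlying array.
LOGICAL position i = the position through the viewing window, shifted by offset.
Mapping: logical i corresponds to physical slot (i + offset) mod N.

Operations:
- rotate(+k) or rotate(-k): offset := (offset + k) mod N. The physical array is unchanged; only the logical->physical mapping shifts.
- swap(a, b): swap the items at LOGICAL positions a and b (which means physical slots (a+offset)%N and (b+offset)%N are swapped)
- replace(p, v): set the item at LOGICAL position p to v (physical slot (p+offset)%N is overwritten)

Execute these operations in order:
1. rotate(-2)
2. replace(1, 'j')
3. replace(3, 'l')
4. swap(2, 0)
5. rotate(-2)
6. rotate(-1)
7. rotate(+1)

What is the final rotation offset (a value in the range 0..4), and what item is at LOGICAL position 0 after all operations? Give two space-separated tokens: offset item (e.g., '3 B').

After op 1 (rotate(-2)): offset=3, physical=[A,B,C,D,E], logical=[D,E,A,B,C]
After op 2 (replace(1, 'j')): offset=3, physical=[A,B,C,D,j], logical=[D,j,A,B,C]
After op 3 (replace(3, 'l')): offset=3, physical=[A,l,C,D,j], logical=[D,j,A,l,C]
After op 4 (swap(2, 0)): offset=3, physical=[D,l,C,A,j], logical=[A,j,D,l,C]
After op 5 (rotate(-2)): offset=1, physical=[D,l,C,A,j], logical=[l,C,A,j,D]
After op 6 (rotate(-1)): offset=0, physical=[D,l,C,A,j], logical=[D,l,C,A,j]
After op 7 (rotate(+1)): offset=1, physical=[D,l,C,A,j], logical=[l,C,A,j,D]

Answer: 1 l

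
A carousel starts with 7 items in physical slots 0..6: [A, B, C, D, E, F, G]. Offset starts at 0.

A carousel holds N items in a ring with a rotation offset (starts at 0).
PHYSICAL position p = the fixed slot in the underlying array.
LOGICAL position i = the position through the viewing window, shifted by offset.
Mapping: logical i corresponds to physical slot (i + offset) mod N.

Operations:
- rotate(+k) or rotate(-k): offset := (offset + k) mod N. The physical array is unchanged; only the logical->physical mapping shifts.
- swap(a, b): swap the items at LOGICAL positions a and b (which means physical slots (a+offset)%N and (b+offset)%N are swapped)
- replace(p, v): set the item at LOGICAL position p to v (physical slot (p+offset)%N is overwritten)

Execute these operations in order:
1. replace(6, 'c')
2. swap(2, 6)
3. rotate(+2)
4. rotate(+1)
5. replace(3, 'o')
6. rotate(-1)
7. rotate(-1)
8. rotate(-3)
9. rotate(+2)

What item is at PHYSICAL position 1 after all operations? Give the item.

After op 1 (replace(6, 'c')): offset=0, physical=[A,B,C,D,E,F,c], logical=[A,B,C,D,E,F,c]
After op 2 (swap(2, 6)): offset=0, physical=[A,B,c,D,E,F,C], logical=[A,B,c,D,E,F,C]
After op 3 (rotate(+2)): offset=2, physical=[A,B,c,D,E,F,C], logical=[c,D,E,F,C,A,B]
After op 4 (rotate(+1)): offset=3, physical=[A,B,c,D,E,F,C], logical=[D,E,F,C,A,B,c]
After op 5 (replace(3, 'o')): offset=3, physical=[A,B,c,D,E,F,o], logical=[D,E,F,o,A,B,c]
After op 6 (rotate(-1)): offset=2, physical=[A,B,c,D,E,F,o], logical=[c,D,E,F,o,A,B]
After op 7 (rotate(-1)): offset=1, physical=[A,B,c,D,E,F,o], logical=[B,c,D,E,F,o,A]
After op 8 (rotate(-3)): offset=5, physical=[A,B,c,D,E,F,o], logical=[F,o,A,B,c,D,E]
After op 9 (rotate(+2)): offset=0, physical=[A,B,c,D,E,F,o], logical=[A,B,c,D,E,F,o]

Answer: B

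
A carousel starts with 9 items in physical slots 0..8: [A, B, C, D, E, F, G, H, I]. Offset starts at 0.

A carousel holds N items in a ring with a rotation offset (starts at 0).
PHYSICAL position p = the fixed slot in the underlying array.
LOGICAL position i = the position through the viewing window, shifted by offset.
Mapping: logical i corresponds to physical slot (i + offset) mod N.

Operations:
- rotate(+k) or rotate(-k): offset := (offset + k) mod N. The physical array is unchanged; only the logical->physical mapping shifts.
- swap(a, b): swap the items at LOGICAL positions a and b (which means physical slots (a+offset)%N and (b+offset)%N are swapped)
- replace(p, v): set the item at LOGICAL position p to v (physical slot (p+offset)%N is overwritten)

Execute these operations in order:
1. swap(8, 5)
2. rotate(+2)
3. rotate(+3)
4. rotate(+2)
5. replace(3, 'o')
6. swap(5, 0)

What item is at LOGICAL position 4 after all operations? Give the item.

After op 1 (swap(8, 5)): offset=0, physical=[A,B,C,D,E,I,G,H,F], logical=[A,B,C,D,E,I,G,H,F]
After op 2 (rotate(+2)): offset=2, physical=[A,B,C,D,E,I,G,H,F], logical=[C,D,E,I,G,H,F,A,B]
After op 3 (rotate(+3)): offset=5, physical=[A,B,C,D,E,I,G,H,F], logical=[I,G,H,F,A,B,C,D,E]
After op 4 (rotate(+2)): offset=7, physical=[A,B,C,D,E,I,G,H,F], logical=[H,F,A,B,C,D,E,I,G]
After op 5 (replace(3, 'o')): offset=7, physical=[A,o,C,D,E,I,G,H,F], logical=[H,F,A,o,C,D,E,I,G]
After op 6 (swap(5, 0)): offset=7, physical=[A,o,C,H,E,I,G,D,F], logical=[D,F,A,o,C,H,E,I,G]

Answer: C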